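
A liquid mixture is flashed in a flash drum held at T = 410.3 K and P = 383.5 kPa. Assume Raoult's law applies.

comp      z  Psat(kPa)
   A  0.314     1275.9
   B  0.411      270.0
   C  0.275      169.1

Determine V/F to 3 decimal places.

V/F = 0.469

Raoult's law: Kᵢ = Pᵢˢᵃᵗ/P = Pᵢˢᵃᵗ/383.5.
  K_A = 1275.9/383.5 = 3.32699, K_B = 270.0/383.5 = 0.70404, K_C = 169.1/383.5 = 0.44094
Material balance + equilibrium reduce to Σ zᵢ(Kᵢ−1)/(1+V/F(Kᵢ−1)) = 0.
Check two-phase: ΣzᵢKᵢ = 1.455 > 1 and Σzᵢ/Kᵢ = 1.302 > 1, so g(0) = 0.455 > 0 and g(1) = -0.302 < 0.
Newton–Raphson from V/F = 0.62:
  V/F = 0.620: g = -0.0852, g' = -0.540 → V/F = 0.462
  V/F = 0.462: g = 0.0037, g' = -0.599 → V/F = 0.469
Converged at V/F = 0.469.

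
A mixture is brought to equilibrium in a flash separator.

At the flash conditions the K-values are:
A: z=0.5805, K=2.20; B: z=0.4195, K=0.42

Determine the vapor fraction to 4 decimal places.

ψ = 0.6513

Let ψ = V/F and solve Σ zᵢ(Kᵢ−1)/(1+ψ(Kᵢ−1)) = 0.
Feasibility: ΣzᵢKᵢ = 1.4533, Σzᵢ/Kᵢ = 1.2627 — both > 1, two phases present.
Binary case is linear: z₁(K₁−1)(1+ψ(K₂−1)) + z₂(K₂−1)(1+ψ(K₁−1)) = 0
⇒ ψ = [z₁(K₁−1)+z₂(K₂−1)] / [−(K₁−1)(K₂−1)] = 0.45329/0.69600 = 0.6513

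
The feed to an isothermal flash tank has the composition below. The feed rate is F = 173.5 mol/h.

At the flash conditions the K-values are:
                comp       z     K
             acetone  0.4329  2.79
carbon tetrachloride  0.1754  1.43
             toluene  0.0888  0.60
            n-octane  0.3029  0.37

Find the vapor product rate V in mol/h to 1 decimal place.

Material balance + equilibrium reduce to Σ zᵢ(Kᵢ−1)/(1+V/F(Kᵢ−1)) = 0.
Feasibility: ΣzᵢKᵢ = 1.6240, Σzᵢ/Kᵢ = 1.2445 — both > 1, two phases present.
Iterate (Newton) starting at V/F = 0.45:
  V/F = 0.4500: g = 0.18273, g' = -0.7036 → V/F = 0.7097
  V/F = 0.7097: g = 0.00434, g' = -0.7091 → V/F = 0.7158
Converged at V/F = 0.7158.
Then V = V/F·F = 0.7158·173.5 = 124.2 mol/h and L = F − V = 49.3 mol/h.

V = 124.2 mol/h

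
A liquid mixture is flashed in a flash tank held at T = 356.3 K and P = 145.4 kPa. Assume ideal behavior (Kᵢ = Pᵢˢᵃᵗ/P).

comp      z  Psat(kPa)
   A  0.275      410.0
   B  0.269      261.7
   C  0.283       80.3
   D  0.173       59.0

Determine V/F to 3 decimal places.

V/F = 0.695

Raoult's law: Kᵢ = Pᵢˢᵃᵗ/P = Pᵢˢᵃᵗ/145.4.
  K_A = 410.0/145.4 = 2.81981, K_B = 261.7/145.4 = 1.79986, K_C = 80.3/145.4 = 0.55227, K_D = 59.0/145.4 = 0.40578
Newton–Raphson from V/F = 0.5:
  V/F = 0.500: g = 0.1062, g' = -0.555 → V/F = 0.691
  V/F = 0.691: g = 0.0022, g' = -0.545 → V/F = 0.695
Converged at V/F = 0.695.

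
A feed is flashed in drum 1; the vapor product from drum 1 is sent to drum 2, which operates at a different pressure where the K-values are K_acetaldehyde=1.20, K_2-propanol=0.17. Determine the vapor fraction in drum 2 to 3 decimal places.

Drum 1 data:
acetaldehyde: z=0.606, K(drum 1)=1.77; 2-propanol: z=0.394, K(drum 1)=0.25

V/F (drum 2) = 0.419

Drum 1:
Binary case is linear: z₁(K₁−1)(1+ψ₁(K₂−1)) + z₂(K₂−1)(1+ψ₁(K₁−1)) = 0
⇒ ψ₁ = [z₁(K₁−1)+z₂(K₂−1)] / [−(K₁−1)(K₂−1)] = 0.1711/0.5775 = 0.296
Drum-1 compositions:
  acetaldehyde: x = 0.493, y = 0.873
  2-propanol: x = 0.507, y = 0.127
Drum-2 feed = drum-1 vapor: z₂ = (0.8734, 0.1266).
Drum 2:
Let ψ₂ = V/F and solve Σ zᵢ(Kᵢ−1)/(1+ψ₂(Kᵢ−1)) = 0.
Check two-phase: ΣzᵢKᵢ = 1.070 > 1 and Σzᵢ/Kᵢ = 1.473 > 1, so g(0) = 0.070 > 0 and g(1) = -0.473 < 0.
Newton iteration, ψ₂⁰ = 0.5:
  ψ₂ = 0.500: g = -0.0209, g' = -0.284 → ψ₂ = 0.426
  ψ₂ = 0.426: g = -0.0017, g' = -0.239 → ψ₂ = 0.419
Converged at ψ₂ = 0.419.
  acetaldehyde: x = 0.806, y = 0.967
  2-propanol: x = 0.194, y = 0.033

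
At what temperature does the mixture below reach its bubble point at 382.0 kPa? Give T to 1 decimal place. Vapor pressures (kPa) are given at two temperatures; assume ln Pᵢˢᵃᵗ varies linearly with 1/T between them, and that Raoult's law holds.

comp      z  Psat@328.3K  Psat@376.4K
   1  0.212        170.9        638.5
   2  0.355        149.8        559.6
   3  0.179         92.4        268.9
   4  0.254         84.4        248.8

T = 369.8 K

Bubble-point temperature: ΣzᵢPᵢˢᵃᵗ(T) = P. Interpolate ln Pᵢˢᵃᵗ = aᵢ + bᵢ/T.
  T = 328.3 K: ΣzᵢPᵢˢᵃᵗ = 127.39 kPa
  T = 376.4 K: ΣzᵢPᵢˢᵃᵗ = 445.35 kPa
  T = 352.4 K: ΣzᵢPᵢˢᵃᵗ = 248.54 kPa
  T = 364.4 K: ΣzᵢPᵢˢᵃᵗ = 335.80 kPa
  T = 370.4 K: ΣzᵢPᵢˢᵃᵗ = 387.57 kPa
  T = 367.4 K: ΣzᵢPᵢˢᵃᵗ = 360.97 kPa
  T = 368.9 K: ΣzᵢPᵢˢᵃᵗ = 374.09 kPa
Interpolating between 368.9 K and 370.4 K gives T ≈ 369.8 K.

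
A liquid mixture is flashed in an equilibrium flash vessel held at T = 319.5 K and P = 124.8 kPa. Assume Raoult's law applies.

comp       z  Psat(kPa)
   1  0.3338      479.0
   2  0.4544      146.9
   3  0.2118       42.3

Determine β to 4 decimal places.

β = 0.8875

Raoult's law: Kᵢ = Pᵢˢᵃᵗ/P = Pᵢˢᵃᵗ/124.8.
  K_1 = 479.0/124.8 = 3.838141, K_2 = 146.9/124.8 = 1.177083, K_3 = 42.3/124.8 = 0.338942
Rachford–Rice: g(β) = Σ zᵢ(Kᵢ−1)/(1+β(Kᵢ−1)) = 0.
g(0) = ΣzᵢKᵢ − 1 = 0.8878 and g(1) = 1 − Σzᵢ/Kᵢ = -0.0979, so a root lies in (0, 1).
Newton iteration, β⁰ = 0.5:
  β = 0.5000: g = 0.25641, g' = -0.6780 → β = 0.8782
  β = 0.8782: g = 0.00712, g' = -0.7571 → β = 0.8876
  β = 0.8876: g = -0.00006, g' = -0.7697 → β = 0.8875
Converged at β = 0.8875.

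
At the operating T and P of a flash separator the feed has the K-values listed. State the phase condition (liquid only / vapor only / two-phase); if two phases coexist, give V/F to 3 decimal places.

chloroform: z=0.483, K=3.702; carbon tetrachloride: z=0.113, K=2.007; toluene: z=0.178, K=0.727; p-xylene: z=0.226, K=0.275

two-phase, V/F = 0.821

ΣzᵢKᵢ = 2.206; Σzᵢ/Kᵢ = 1.253.
Both exceed 1, so a two-phase solution exists.
Newton–Raphson from ψ = 0.5:
  ψ = 0.500: g = 0.3175, g' = -0.999 → ψ = 0.818
  ψ = 0.818: g = 0.0039, g' = -1.116 → ψ = 0.821
Converged at ψ = 0.821.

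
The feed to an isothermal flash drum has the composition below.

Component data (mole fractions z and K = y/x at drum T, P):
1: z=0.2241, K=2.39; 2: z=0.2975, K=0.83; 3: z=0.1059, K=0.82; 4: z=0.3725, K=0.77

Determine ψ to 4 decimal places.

Rachford–Rice: g(ψ) = Σ zᵢ(Kᵢ−1)/(1+ψ(Kᵢ−1)) = 0.
g(0) = ΣzᵢKᵢ − 1 = 0.1562 and g(1) = 1 − Σzᵢ/Kᵢ = -0.0651, so a root lies in (0, 1).
Newton–Raphson from ψ = 0.5:
  ψ = 0.5000: g = 0.01075, g' = -0.1903 → ψ = 0.5565
  ψ = 0.5565: g = 0.00035, g' = -0.1783 → ψ = 0.5584
Converged at ψ = 0.5584.

ψ = 0.5584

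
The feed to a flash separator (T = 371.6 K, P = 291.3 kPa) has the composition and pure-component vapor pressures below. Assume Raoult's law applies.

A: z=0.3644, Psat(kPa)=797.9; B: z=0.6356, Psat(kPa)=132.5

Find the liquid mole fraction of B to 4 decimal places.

x_B = 0.7613

Raoult's law: Kᵢ = Pᵢˢᵃᵗ/P = Pᵢˢᵃᵗ/291.3.
  K_A = 797.9/291.3 = 2.739101, K_B = 132.5/291.3 = 0.454858
Binary case is linear: z₁(K₁−1)(1+V/F(K₂−1)) + z₂(K₂−1)(1+V/F(K₁−1)) = 0
⇒ V/F = [z₁(K₁−1)+z₂(K₂−1)] / [−(K₁−1)(K₂−1)] = 0.28724/0.94806 = 0.3030
Compositions from xᵢ = zᵢ/(1+V/F(Kᵢ−1)), yᵢ = Kᵢxᵢ:
  A: x = 0.2387, y = 0.6537
  B: x = 0.7613, y = 0.3463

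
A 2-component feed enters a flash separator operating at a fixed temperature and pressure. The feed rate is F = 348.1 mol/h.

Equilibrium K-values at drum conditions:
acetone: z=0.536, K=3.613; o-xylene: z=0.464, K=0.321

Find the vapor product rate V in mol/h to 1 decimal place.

V = 213.0 mol/h

Rachford–Rice: g(ψ) = Σ zᵢ(Kᵢ−1)/(1+ψ(Kᵢ−1)) = 0.
Check two-phase: ΣzᵢKᵢ = 2.086 > 1 and Σzᵢ/Kᵢ = 1.594 > 1, so g(0) = 1.086 > 0 and g(1) = -0.594 < 0.
Iterate (Newton) starting at ψ = 0.5:
  ψ = 0.500: g = 0.1302, g' = -1.178 → ψ = 0.611
  ψ = 0.611: g = 0.0015, g' = -1.167 → ψ = 0.612
Converged at ψ = 0.612.
Then V = ψ·F = 0.6118·348.1 = 213.0 mol/h and L = F − V = 135.1 mol/h.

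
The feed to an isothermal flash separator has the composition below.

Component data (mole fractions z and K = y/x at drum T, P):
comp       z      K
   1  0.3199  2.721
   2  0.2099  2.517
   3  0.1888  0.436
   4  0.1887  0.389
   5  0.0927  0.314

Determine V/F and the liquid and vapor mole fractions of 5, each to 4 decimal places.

V/F = 0.5831, x_5 = 0.1545, y_5 = 0.0485

Rachford–Rice: g(V/F) = Σ zᵢ(Kᵢ−1)/(1+V/F(Kᵢ−1)) = 0.
g(0) = ΣzᵢKᵢ − 1 = 0.5836 and g(1) = 1 − Σzᵢ/Kᵢ = -0.4143, so a root lies in (0, 1).
Iterate (Newton) starting at V/F = 0.32:
  V/F = 0.3200: g = 0.21466, g' = -0.8828 → V/F = 0.5632
  V/F = 0.5632: g = 0.01585, g' = -0.7934 → V/F = 0.5831
Converged at V/F = 0.5831.
Compositions from xᵢ = zᵢ/(1+V/F(Kᵢ−1)), yᵢ = Kᵢxᵢ:
  1: x = 0.1597, y = 0.4345
  2: x = 0.1114, y = 0.2803
  3: x = 0.2813, y = 0.1227
  4: x = 0.2931, y = 0.1140
  5: x = 0.1545, y = 0.0485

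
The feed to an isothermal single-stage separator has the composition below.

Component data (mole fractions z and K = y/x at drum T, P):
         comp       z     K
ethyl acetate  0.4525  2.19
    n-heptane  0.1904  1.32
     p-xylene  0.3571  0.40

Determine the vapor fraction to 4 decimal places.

Rachford–Rice: g(ψ) = Σ zᵢ(Kᵢ−1)/(1+ψ(Kᵢ−1)) = 0.
Feasibility: ΣzᵢKᵢ = 1.3851, Σzᵢ/Kᵢ = 1.2436 — both > 1, two phases present.
Iterate (Newton) starting at ψ = 0.51:
  ψ = 0.5100: g = 0.07875, g' = -0.5295 → ψ = 0.6587
  ψ = 0.6587: g = -0.00211, g' = -0.5662 → ψ = 0.6550
Converged at ψ = 0.6550.

ψ = 0.6550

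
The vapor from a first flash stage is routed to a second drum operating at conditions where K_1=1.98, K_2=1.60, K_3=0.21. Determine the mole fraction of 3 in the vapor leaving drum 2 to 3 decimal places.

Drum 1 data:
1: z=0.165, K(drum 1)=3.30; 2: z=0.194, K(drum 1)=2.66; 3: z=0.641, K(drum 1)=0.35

Drum 1:
Material balance + equilibrium reduce to Σ zᵢ(Kᵢ−1)/(1+ψ₁(Kᵢ−1)) = 0.
Check two-phase: ΣzᵢKᵢ = 1.285 > 1 and Σzᵢ/Kᵢ = 1.954 > 1, so g(0) = 0.285 > 0 and g(1) = -0.954 < 0.
Newton–Raphson from ψ₁ = 0.54:
  ψ₁ = 0.540: g = -0.3029, g' = -0.965 → ψ₁ = 0.226
  ψ₁ = 0.226: g = -0.0047, g' = -1.032 → ψ₁ = 0.222
Converged at ψ₁ = 0.222.
Drum-1 compositions:
  1: x = 0.109, y = 0.361
  2: x = 0.142, y = 0.377
  3: x = 0.749, y = 0.262
Drum-2 feed = drum-1 vapor: z₂ = (0.3606, 0.3772, 0.2621).
Drum 2:
Material balance + equilibrium reduce to Σ zᵢ(Kᵢ−1)/(1+ψ₂(Kᵢ−1)) = 0.
g(0) = ΣzᵢKᵢ − 1 = 0.373 and g(1) = 1 − Σzᵢ/Kᵢ = -0.666, so a root lies in (0, 1).
Newton iteration, ψ₂⁰ = 0.5:
  ψ₂ = 0.500: g = 0.0691, g' = -0.683 → ψ₂ = 0.601
  ψ₂ = 0.601: g = -0.0055, g' = -0.804 → ψ₂ = 0.594
Converged at ψ₂ = 0.594.
  1: x = 0.228, y = 0.451
  2: x = 0.278, y = 0.445
  3: x = 0.494, y = 0.104

y_3 (drum 2) = 0.104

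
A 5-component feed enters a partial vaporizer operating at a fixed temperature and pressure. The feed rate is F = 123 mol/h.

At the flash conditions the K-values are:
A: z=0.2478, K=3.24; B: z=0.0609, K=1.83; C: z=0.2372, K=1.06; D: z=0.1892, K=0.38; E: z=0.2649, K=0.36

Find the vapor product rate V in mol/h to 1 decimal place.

V = 42.4 mol/h

Material balance + equilibrium reduce to Σ zᵢ(Kᵢ−1)/(1+V/F(Kᵢ−1)) = 0.
Check two-phase: ΣzᵢKᵢ = 1.3330 > 1 and Σzᵢ/Kᵢ = 1.5673 > 1, so g(0) = 0.3330 > 0 and g(1) = -0.5673 < 0.
Newton iteration, V/F⁰ = 0.5:
  V/F = 0.5000: g = -0.10796, g' = -0.6858 → V/F = 0.3426
  V/F = 0.3426: g = 0.00128, g' = -0.7195 → V/F = 0.3444
Converged at V/F = 0.3444.
Then V = V/F·F = 0.3444·123 = 42.4 mol/h and L = F − V = 80.6 mol/h.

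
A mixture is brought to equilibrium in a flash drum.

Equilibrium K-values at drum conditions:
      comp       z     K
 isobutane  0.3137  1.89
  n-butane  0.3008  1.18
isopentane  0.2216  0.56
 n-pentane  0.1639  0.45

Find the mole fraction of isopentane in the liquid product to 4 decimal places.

Newton–Raphson from V/F = 0.68:
  V/F = 0.6800: g = -0.06096, g' = -0.3180 → V/F = 0.4883
  V/F = 0.4883: g = -0.00305, g' = -0.2912 → V/F = 0.4778
Converged at V/F = 0.4778.
Compositions from xᵢ = zᵢ/(1+V/F(Kᵢ−1)), yᵢ = Kᵢxᵢ:
  isobutane: x = 0.2201, y = 0.4160
  n-butane: x = 0.2770, y = 0.3268
  isopentane: x = 0.2806, y = 0.1571
  n-pentane: x = 0.2223, y = 0.1000

x_isopentane = 0.2806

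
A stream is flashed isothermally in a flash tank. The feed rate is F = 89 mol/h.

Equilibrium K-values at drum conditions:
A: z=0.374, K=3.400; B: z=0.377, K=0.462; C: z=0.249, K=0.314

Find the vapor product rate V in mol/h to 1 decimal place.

Iterate (Newton) starting at ψ = 0.5:
  ψ = 0.500: g = -0.1295, g' = -0.921 → ψ = 0.359
  ψ = 0.359: g = 0.0038, g' = -0.995 → ψ = 0.363
Converged at ψ = 0.363.
Then V = ψ·F = 0.3632·89 = 32.3 mol/h and L = F − V = 56.7 mol/h.

V = 32.3 mol/h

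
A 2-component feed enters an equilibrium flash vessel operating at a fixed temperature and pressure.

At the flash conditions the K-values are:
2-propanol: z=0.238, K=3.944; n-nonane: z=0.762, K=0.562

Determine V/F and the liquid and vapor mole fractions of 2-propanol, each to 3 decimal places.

Rachford–Rice: g(V/F) = Σ zᵢ(Kᵢ−1)/(1+V/F(Kᵢ−1)) = 0.
Feasibility: ΣzᵢKᵢ = 1.367, Σzᵢ/Kᵢ = 1.416 — both > 1, two phases present.
Binary case is linear: z₁(K₁−1)(1+V/F(K₂−1)) + z₂(K₂−1)(1+V/F(K₁−1)) = 0
⇒ V/F = [z₁(K₁−1)+z₂(K₂−1)] / [−(K₁−1)(K₂−1)] = 0.3669/1.2895 = 0.285
Compositions from xᵢ = zᵢ/(1+V/F(Kᵢ−1)), yᵢ = Kᵢxᵢ:
  2-propanol: x = 0.130, y = 0.511
  n-nonane: x = 0.870, y = 0.489

V/F = 0.285, x_2-propanol = 0.130, y_2-propanol = 0.511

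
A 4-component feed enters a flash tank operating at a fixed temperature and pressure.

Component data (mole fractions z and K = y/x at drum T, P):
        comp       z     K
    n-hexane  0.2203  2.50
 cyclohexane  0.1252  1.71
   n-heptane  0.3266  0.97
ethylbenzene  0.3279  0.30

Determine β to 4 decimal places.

Newton–Raphson from β = 0.5:
  β = 0.5000: g = -0.10864, g' = -0.5768 → β = 0.3117
  β = 0.3117: g = -0.00550, g' = -0.5356 → β = 0.3014
Converged at β = 0.3014.

β = 0.3014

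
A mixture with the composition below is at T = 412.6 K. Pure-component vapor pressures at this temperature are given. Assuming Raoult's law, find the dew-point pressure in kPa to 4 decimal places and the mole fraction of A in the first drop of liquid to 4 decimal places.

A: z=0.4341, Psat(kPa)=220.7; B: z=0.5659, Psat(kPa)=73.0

Pdew = 102.8915 kPa, x_A = 0.2024

At the dew point ψ → 1, so Σzᵢ/Kᵢ = 1 with Kᵢ = Pᵢˢᵃᵗ/P ⇒ 1/P = Σzᵢ/Pᵢˢᵃᵗ.
1/P = 0.4341/220.7 + 0.5659/73.0 = 0.0097190 ⇒ P = 102.8915 kPa
xᵢ = zᵢP/Pᵢˢᵃᵗ ⇒ x_A = 0.4341·102.8915/220.7 = 0.2024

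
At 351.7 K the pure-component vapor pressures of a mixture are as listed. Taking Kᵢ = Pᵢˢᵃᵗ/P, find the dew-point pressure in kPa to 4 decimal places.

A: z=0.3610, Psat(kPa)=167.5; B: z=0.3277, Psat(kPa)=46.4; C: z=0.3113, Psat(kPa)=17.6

Pdew = 37.1675 kPa

At the dew point ψ → 1, so Σzᵢ/Kᵢ = 1 with Kᵢ = Pᵢˢᵃᵗ/P ⇒ 1/P = Σzᵢ/Pᵢˢᵃᵗ.
1/P = 0.3610/167.5 + 0.3277/46.4 + 0.3113/17.6 = 0.0269052 ⇒ P = 37.1675 kPa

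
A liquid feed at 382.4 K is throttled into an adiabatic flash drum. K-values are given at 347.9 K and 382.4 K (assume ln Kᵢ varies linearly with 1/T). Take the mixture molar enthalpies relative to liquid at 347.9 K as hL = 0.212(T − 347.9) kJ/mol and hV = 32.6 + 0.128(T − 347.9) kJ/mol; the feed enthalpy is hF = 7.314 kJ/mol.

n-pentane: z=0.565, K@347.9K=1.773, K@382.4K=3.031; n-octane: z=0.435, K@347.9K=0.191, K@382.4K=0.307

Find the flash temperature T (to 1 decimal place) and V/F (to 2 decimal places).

Adiabatic flash: solve Rachford–Rice at each trial T, then check hF = ψ·hV(T) + (1−ψ)·hL(T).
  T = 347.9 K: K = (1.773, 0.191), RR gives ψ = 0.136, H_out = 4.422 kJ/mol
  T = 382.4 K: K = (3.031, 0.307), RR gives ψ = 0.601, H_out = 25.168 kJ/mol
  T = 365.1 K: K = (2.346, 0.245), RR gives ψ = 0.425, H_out = 16.883 kJ/mol
  T = 356.5 K: K = (2.046, 0.217), RR gives ψ = 0.306, H_out = 11.568 kJ/mol
  T = 352.2 K: K = (1.906, 0.204), RR gives ψ = 0.230, H_out = 8.314 kJ/mol
  T = 350.0 K: K = (1.837, 0.197), RR gives ψ = 0.184, H_out = 6.419 kJ/mol
Linear interpolation between T = 350.0 (H_out = 6.419) and T = 352.2 (H_out = 8.314) on hF = 7.314 gives T ≈ 351.0 K, at which ψ = 0.21.

T = 351.0 K, V/F = 0.21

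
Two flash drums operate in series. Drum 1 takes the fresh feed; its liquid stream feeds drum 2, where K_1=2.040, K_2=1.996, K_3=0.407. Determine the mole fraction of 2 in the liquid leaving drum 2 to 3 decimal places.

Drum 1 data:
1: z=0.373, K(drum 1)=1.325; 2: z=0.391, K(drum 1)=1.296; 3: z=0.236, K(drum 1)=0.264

Drum 1:
Material balance + equilibrium reduce to Σ zᵢ(Kᵢ−1)/(1+ψ₁(Kᵢ−1)) = 0.
g(0) = ΣzᵢKᵢ − 1 = 0.063 and g(1) = 1 − Σzᵢ/Kᵢ = -0.477, so a root lies in (0, 1).
Iterate (Newton) starting at ψ₁ = 0.5:
  ψ₁ = 0.500: g = -0.0697, g' = -0.375 → ψ₁ = 0.314
  ψ₁ = 0.314: g = -0.0100, g' = -0.277 → ψ₁ = 0.278
  ψ₁ = 0.278: g = -0.0002, g' = -0.264 → ψ₁ = 0.277
Converged at ψ₁ = 0.277.
Drum-1 compositions:
  1: x = 0.342, y = 0.453
  2: x = 0.361, y = 0.468
  3: x = 0.296, y = 0.078
Drum-2 feed = drum-1 liquid: z₂ = (0.3422, 0.3614, 0.2964).
Drum 2:
Newton iteration, ψ₂⁰ = 0.48:
  ψ₂ = 0.480: g = 0.2352, g' = -0.532 → ψ₂ = 0.922
  ψ₂ = 0.922: g = -0.0183, g' = -0.701 → ψ₂ = 0.896
  ψ₂ = 0.896: g = -0.0004, g' = -0.673 → ψ₂ = 0.895
Converged at ψ₂ = 0.895.
  1: x = 0.177, y = 0.362
  2: x = 0.191, y = 0.381
  3: x = 0.632, y = 0.257

x_2 (drum 2) = 0.191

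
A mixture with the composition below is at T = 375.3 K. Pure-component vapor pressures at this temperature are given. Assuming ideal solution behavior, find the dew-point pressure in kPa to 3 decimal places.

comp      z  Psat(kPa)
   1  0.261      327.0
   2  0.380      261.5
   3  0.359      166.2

At the dew point ψ → 1, so Σzᵢ/Kᵢ = 1 with Kᵢ = Pᵢˢᵃᵗ/P ⇒ 1/P = Σzᵢ/Pᵢˢᵃᵗ.
1/P = 0.261/327.0 + 0.380/261.5 + 0.359/166.2 = 0.004411 ⇒ P = 226.687 kPa

Pdew = 226.687 kPa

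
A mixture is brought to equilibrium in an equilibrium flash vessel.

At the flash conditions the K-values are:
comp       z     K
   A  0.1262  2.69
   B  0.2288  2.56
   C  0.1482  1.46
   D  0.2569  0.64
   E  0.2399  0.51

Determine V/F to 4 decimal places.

V/F = 0.7420

Rachford–Rice: g(V/F) = Σ zᵢ(Kᵢ−1)/(1+V/F(Kᵢ−1)) = 0.
Feasibility: ΣzᵢKᵢ = 1.4283, Σzᵢ/Kᵢ = 1.1096 — both > 1, two phases present.
Iterate (Newton) starting at V/F = 0.5:
  V/F = 0.5000: g = 0.10306, g' = -0.4529 → V/F = 0.7276
  V/F = 0.7276: g = 0.00594, g' = -0.4125 → V/F = 0.7420
Converged at V/F = 0.7420.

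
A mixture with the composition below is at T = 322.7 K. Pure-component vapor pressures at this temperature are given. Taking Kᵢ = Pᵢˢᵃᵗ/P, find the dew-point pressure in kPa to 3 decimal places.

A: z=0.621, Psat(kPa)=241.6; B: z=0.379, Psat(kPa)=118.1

At the dew point ψ → 1, so Σzᵢ/Kᵢ = 1 with Kᵢ = Pᵢˢᵃᵗ/P ⇒ 1/P = Σzᵢ/Pᵢˢᵃᵗ.
1/P = 0.621/241.6 + 0.379/118.1 = 0.005780 ⇒ P = 173.025 kPa

Pdew = 173.025 kPa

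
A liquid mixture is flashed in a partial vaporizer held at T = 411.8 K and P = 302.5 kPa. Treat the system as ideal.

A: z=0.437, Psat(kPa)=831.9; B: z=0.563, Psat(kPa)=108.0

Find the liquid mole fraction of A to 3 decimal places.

x_A = 0.269

Raoult's law: Kᵢ = Pᵢˢᵃᵗ/P = Pᵢˢᵃᵗ/302.5.
  K_A = 831.9/302.5 = 2.75008, K_B = 108.0/302.5 = 0.35702
Let ψ = V/F and solve Σ zᵢ(Kᵢ−1)/(1+ψ(Kᵢ−1)) = 0.
g(0) = ΣzᵢKᵢ − 1 = 0.403 and g(1) = 1 − Σzᵢ/Kᵢ = -0.736, so a root lies in (0, 1).
Binary case is linear: z₁(K₁−1)(1+ψ(K₂−1)) + z₂(K₂−1)(1+ψ(K₁−1)) = 0
⇒ ψ = [z₁(K₁−1)+z₂(K₂−1)] / [−(K₁−1)(K₂−1)] = 0.4028/1.1253 = 0.358
Compositions from xᵢ = zᵢ/(1+ψ(Kᵢ−1)), yᵢ = Kᵢxᵢ:
  A: x = 0.269, y = 0.739
  B: x = 0.731, y = 0.261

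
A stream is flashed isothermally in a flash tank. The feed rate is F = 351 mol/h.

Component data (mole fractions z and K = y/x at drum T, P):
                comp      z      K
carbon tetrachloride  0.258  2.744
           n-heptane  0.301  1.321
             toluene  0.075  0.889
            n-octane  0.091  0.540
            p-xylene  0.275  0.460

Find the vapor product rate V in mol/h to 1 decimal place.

V = 222.6 mol/h

Let β = V/F and solve Σ zᵢ(Kᵢ−1)/(1+β(Kᵢ−1)) = 0.
g(0) = ΣzᵢKᵢ − 1 = 0.348 and g(1) = 1 − Σzᵢ/Kᵢ = -0.173, so a root lies in (0, 1).
Newton iteration, β⁰ = 0.5:
  β = 0.500: g = 0.0570, g' = -0.431 → β = 0.632
  β = 0.632: g = 0.0008, g' = -0.423 → β = 0.634
Converged at β = 0.634.
Then V = β·F = 0.6343·351 = 222.6 mol/h and L = F − V = 128.4 mol/h.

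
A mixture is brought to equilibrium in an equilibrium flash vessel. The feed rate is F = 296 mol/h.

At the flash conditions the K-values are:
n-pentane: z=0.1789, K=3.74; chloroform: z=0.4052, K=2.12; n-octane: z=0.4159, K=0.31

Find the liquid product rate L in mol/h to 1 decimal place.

Material balance + equilibrium reduce to Σ zᵢ(Kᵢ−1)/(1+β(Kᵢ−1)) = 0.
Feasibility: ΣzᵢKᵢ = 1.6570, Σzᵢ/Kᵢ = 1.5806 — both > 1, two phases present.
Newton–Raphson from β = 0.5:
  β = 0.5000: g = 0.05962, g' = -0.9095 → β = 0.5656
  β = 0.5656: g = -0.00052, g' = -0.9297 → β = 0.5650
Converged at β = 0.5650.
Then V = β·F = 0.5650·296 = 167.2 mol/h and L = F − V = 128.8 mol/h.

L = 128.8 mol/h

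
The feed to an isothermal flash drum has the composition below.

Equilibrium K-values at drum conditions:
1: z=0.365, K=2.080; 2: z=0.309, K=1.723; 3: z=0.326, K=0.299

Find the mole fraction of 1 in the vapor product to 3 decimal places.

y_1 = 0.460

Let ψ = V/F and solve Σ zᵢ(Kᵢ−1)/(1+ψ(Kᵢ−1)) = 0.
g(0) = ΣzᵢKᵢ − 1 = 0.389 and g(1) = 1 − Σzᵢ/Kᵢ = -0.445, so a root lies in (0, 1).
Newton iteration, ψ⁰ = 0.57:
  ψ = 0.570: g = 0.0216, g' = -0.688 → ψ = 0.601
Converged at ψ = 0.601.
Compositions from xᵢ = zᵢ/(1+ψ(Kᵢ−1)), yᵢ = Kᵢxᵢ:
  1: x = 0.221, y = 0.460
  2: x = 0.215, y = 0.371
  3: x = 0.563, y = 0.168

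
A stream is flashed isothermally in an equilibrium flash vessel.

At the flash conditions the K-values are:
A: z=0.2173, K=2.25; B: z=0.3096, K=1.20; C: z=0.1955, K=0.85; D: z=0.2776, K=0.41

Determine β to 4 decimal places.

Material balance + equilibrium reduce to Σ zᵢ(Kᵢ−1)/(1+β(Kᵢ−1)) = 0.
g(0) = ΣzᵢKᵢ − 1 = 0.1404 and g(1) = 1 − Σzᵢ/Kᵢ = -0.2617, so a root lies in (0, 1).
Newton iteration, β⁰ = 0.5:
  β = 0.5000: g = -0.04058, g' = -0.3384 → β = 0.3801
  β = 0.3801: g = -0.00054, g' = -0.3323 → β = 0.3785
Converged at β = 0.3785.

β = 0.3785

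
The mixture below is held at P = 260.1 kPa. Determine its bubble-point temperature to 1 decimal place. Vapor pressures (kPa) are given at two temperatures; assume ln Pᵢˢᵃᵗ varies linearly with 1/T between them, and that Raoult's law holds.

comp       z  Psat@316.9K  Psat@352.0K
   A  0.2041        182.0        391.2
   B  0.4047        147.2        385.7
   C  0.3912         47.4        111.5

T = 348.9 K

Bubble-point temperature: ΣzᵢPᵢˢᵃᵗ(T) = P. Interpolate ln Pᵢˢᵃᵗ = aᵢ + bᵢ/T.
  T = 316.9 K: ΣzᵢPᵢˢᵃᵗ = 115.26 kPa
  T = 352.0 K: ΣzᵢPᵢˢᵃᵗ = 279.56 kPa
  T = 334.4 K: ΣzᵢPᵢˢᵃᵗ = 183.32 kPa
  T = 343.2 K: ΣzᵢPᵢˢᵃᵗ = 227.56 kPa
  T = 347.6 K: ΣzᵢPᵢˢᵃᵗ = 252.54 kPa
  T = 349.8 K: ΣzᵢPᵢˢᵃᵗ = 265.78 kPa
Interpolating between 347.6 K and 349.8 K gives T ≈ 348.9 K.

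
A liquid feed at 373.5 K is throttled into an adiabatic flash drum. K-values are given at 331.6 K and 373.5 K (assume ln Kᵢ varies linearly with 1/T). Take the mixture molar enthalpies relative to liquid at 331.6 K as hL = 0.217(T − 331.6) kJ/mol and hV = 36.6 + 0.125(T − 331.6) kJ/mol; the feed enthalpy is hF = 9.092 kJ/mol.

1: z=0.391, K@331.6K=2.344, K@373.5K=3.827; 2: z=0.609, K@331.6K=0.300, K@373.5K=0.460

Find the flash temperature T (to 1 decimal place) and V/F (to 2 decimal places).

T = 339.9 K, V/F = 0.20

Adiabatic flash: solve Rachford–Rice at each trial T, then check hF = ψ·hV(T) + (1−ψ)·hL(T).
  T = 331.6 K: K = (2.344, 0.300), RR gives ψ = 0.105, H_out = 3.859 kJ/mol
  T = 373.5 K: K = (3.827, 0.460), RR gives ψ = 0.509, H_out = 25.748 kJ/mol
  T = 352.6 K: K = (3.041, 0.376), RR gives ψ = 0.329, H_out = 15.949 kJ/mol
  T = 342.1 K: K = (2.680, 0.337), RR gives ψ = 0.228, H_out = 10.386 kJ/mol
  T = 336.9 K: K = (2.511, 0.319), RR gives ψ = 0.171, H_out = 7.313 kJ/mol
  T = 339.5 K: K = (2.595, 0.328), RR gives ψ = 0.200, H_out = 8.883 kJ/mol
  T = 340.8 K: K = (2.637, 0.333), RR gives ψ = 0.214, H_out = 9.643 kJ/mol
Linear interpolation between T = 339.5 (H_out = 8.883) and T = 340.8 (H_out = 9.643) on hF = 9.092 gives T ≈ 339.9 K, at which ψ = 0.20.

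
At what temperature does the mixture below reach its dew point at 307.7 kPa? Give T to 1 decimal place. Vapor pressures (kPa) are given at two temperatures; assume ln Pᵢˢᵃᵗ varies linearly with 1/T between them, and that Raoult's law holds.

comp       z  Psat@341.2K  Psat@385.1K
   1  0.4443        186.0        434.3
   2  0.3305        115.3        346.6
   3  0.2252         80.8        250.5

T = 379.3 K

Dew-point temperature: Σzᵢ·P/Pᵢˢᵃᵗ(T) = 1. Interpolate ln Pᵢˢᵃᵗ = aᵢ + bᵢ/T.
  T = 341.2 K: ΣzᵢP/Pᵢˢᵃᵗ = 2.4746
  T = 385.1 K: ΣzᵢP/Pᵢˢᵃᵗ = 0.8848
  T = 363.1 K: ΣzᵢP/Pᵢˢᵃᵗ = 1.4333
  T = 374.1 K: ΣzᵢP/Pᵢˢᵃᵗ = 1.1177
  T = 379.6 K: ΣzᵢP/Pᵢˢᵃᵗ = 0.9927
  T = 376.9 K: ΣzᵢP/Pᵢˢᵃᵗ = 1.0517
Interpolating between 376.9 K and 379.6 K gives T ≈ 379.3 K.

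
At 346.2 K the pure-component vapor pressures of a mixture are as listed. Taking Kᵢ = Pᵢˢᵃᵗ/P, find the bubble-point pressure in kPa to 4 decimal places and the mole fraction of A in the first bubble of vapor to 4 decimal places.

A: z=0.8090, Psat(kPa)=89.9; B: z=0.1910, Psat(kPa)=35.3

At the bubble point ψ → 0, so ΣzᵢKᵢ = 1 with Kᵢ = Pᵢˢᵃᵗ/P ⇒ P = ΣzᵢPᵢˢᵃᵗ.
P = 0.8090·89.9 + 0.1910·35.3 = 79.4714 kPa
yᵢ = zᵢPᵢˢᵃᵗ/P ⇒ y_A = 0.8090·89.9/79.4714 = 0.9152

Pbub = 79.4714 kPa, y_A = 0.9152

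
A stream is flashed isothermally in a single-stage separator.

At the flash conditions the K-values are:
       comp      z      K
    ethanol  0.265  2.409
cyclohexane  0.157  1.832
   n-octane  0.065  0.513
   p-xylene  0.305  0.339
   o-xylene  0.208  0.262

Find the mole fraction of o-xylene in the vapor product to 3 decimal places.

Newton iteration, ψ⁰ = 0.5:
  ψ = 0.500: g = -0.2749, g' = -0.844 → ψ = 0.174
  ψ = 0.174: g = -0.0247, g' = -0.760 → ψ = 0.142
Converged at ψ = 0.142.
Compositions from xᵢ = zᵢ/(1+ψ(Kᵢ−1)), yᵢ = Kᵢxᵢ:
  ethanol: x = 0.221, y = 0.532
  cyclohexane: x = 0.140, y = 0.257
  n-octane: x = 0.070, y = 0.036
  p-xylene: x = 0.337, y = 0.114
  o-xylene: x = 0.232, y = 0.061

y_o-xylene = 0.061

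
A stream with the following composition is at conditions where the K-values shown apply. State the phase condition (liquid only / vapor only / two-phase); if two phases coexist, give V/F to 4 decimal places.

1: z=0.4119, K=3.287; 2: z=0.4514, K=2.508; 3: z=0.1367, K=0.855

vapor only

ΣzᵢKᵢ = 2.6029; Σzᵢ/Kᵢ = 0.4652.
Since Σzᵢ/Kᵢ < 1 the mixture is above its dew point — single vapor phase.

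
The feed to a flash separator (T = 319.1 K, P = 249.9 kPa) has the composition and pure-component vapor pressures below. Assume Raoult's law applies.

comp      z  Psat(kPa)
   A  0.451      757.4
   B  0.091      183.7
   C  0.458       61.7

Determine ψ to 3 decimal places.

Raoult's law: Kᵢ = Pᵢˢᵃᵗ/P = Pᵢˢᵃᵗ/249.9.
  K_A = 757.4/249.9 = 3.03081, K_B = 183.7/249.9 = 0.73509, K_C = 61.7/249.9 = 0.24690
Material balance + equilibrium reduce to Σ zᵢ(Kᵢ−1)/(1+ψ(Kᵢ−1)) = 0.
Check two-phase: ΣzᵢKᵢ = 1.547 > 1 and Σzᵢ/Kᵢ = 2.128 > 1, so g(0) = 0.547 > 0 and g(1) = -1.128 < 0.
Newton–Raphson from ψ = 0.52:
  ψ = 0.520: g = -0.1494, g' = -1.150 → ψ = 0.390
  ψ = 0.390: g = -0.0043, g' = -1.108 → ψ = 0.386
Converged at ψ = 0.386.

ψ = 0.386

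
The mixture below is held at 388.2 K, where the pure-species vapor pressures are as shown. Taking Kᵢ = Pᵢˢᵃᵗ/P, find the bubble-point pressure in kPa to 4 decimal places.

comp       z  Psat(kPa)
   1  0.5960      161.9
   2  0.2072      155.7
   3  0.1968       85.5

Pbub = 145.5798 kPa

At the bubble point ψ → 0, so ΣzᵢKᵢ = 1 with Kᵢ = Pᵢˢᵃᵗ/P ⇒ P = ΣzᵢPᵢˢᵃᵗ.
P = 0.5960·161.9 + 0.2072·155.7 + 0.1968·85.5 = 145.5798 kPa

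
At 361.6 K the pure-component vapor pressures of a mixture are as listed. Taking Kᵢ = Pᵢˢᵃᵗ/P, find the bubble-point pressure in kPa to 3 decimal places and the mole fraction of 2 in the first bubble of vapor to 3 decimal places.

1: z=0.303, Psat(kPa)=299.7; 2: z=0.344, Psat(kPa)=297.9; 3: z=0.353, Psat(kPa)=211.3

At the bubble point ψ → 0, so ΣzᵢKᵢ = 1 with Kᵢ = Pᵢˢᵃᵗ/P ⇒ P = ΣzᵢPᵢˢᵃᵗ.
P = 0.303·299.7 + 0.344·297.9 + 0.353·211.3 = 267.876 kPa
yᵢ = zᵢPᵢˢᵃᵗ/P ⇒ y_2 = 0.344·297.9/267.876 = 0.383

Pbub = 267.876 kPa, y_2 = 0.383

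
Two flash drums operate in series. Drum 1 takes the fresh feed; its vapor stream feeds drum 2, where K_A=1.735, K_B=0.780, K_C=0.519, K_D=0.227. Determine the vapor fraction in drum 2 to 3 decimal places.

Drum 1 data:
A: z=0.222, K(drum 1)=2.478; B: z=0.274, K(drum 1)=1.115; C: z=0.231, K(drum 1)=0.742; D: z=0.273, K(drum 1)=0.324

V/F (drum 2) = 0.222

Drum 1:
Material balance + equilibrium reduce to Σ zᵢ(Kᵢ−1)/(1+ψ₁(Kᵢ−1)) = 0.
g(0) = ΣzᵢKᵢ − 1 = 0.115 and g(1) = 1 − Σzᵢ/Kᵢ = -0.489, so a root lies in (0, 1).
Newton iteration, ψ₁⁰ = 0.3:
  ψ₁ = 0.300: g = -0.0383, g' = -0.451 → ψ₁ = 0.215
  ψ₁ = 0.215: g = 0.0007, g' = -0.471 → ψ₁ = 0.217
Converged at ψ₁ = 0.217.
Drum-1 compositions:
  A: x = 0.168, y = 0.417
  B: x = 0.267, y = 0.298
  C: x = 0.245, y = 0.182
  D: x = 0.320, y = 0.104
Drum-2 feed = drum-1 vapor: z₂ = (0.4168, 0.2981, 0.1815, 0.1036).
Drum 2:
Let ψ₂ = V/F and solve Σ zᵢ(Kᵢ−1)/(1+ψ₂(Kᵢ−1)) = 0.
Check two-phase: ΣzᵢKᵢ = 1.073 > 1 and Σzᵢ/Kᵢ = 1.429 > 1, so g(0) = 0.073 > 0 and g(1) = -0.429 < 0.
Newton iteration, ψ₂⁰ = 0.5:
  ψ₂ = 0.500: g = -0.0952, g' = -0.376 → ψ₂ = 0.247
  ψ₂ = 0.247: g = -0.0081, g' = -0.326 → ψ₂ = 0.222
Converged at ψ₂ = 0.222.
  A: x = 0.358, y = 0.622
  B: x = 0.313, y = 0.244
  C: x = 0.203, y = 0.105
  D: x = 0.125, y = 0.028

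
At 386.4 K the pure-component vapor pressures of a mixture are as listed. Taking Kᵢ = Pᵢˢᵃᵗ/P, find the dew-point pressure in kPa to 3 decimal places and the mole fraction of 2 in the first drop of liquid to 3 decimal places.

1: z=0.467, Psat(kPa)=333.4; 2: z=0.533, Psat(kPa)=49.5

At the dew point ψ → 1, so Σzᵢ/Kᵢ = 1 with Kᵢ = Pᵢˢᵃᵗ/P ⇒ 1/P = Σzᵢ/Pᵢˢᵃᵗ.
1/P = 0.467/333.4 + 0.533/49.5 = 0.012168 ⇒ P = 82.180 kPa
xᵢ = zᵢP/Pᵢˢᵃᵗ ⇒ x_2 = 0.533·82.180/49.5 = 0.885

Pdew = 82.180 kPa, x_2 = 0.885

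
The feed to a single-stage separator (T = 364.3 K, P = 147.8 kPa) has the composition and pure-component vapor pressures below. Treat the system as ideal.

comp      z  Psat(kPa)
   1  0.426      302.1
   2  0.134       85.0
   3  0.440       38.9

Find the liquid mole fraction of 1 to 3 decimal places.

Raoult's law: Kᵢ = Pᵢˢᵃᵗ/P = Pᵢˢᵃᵗ/147.8.
  K_1 = 302.1/147.8 = 2.04398, K_2 = 85.0/147.8 = 0.57510, K_3 = 38.9/147.8 = 0.26319
Material balance + equilibrium reduce to Σ zᵢ(Kᵢ−1)/(1+ψ(Kᵢ−1)) = 0.
Check two-phase: ΣzᵢKᵢ = 1.064 > 1 and Σzᵢ/Kᵢ = 2.113 > 1, so g(0) = 0.064 > 0 and g(1) = -1.113 < 0.
Iterate (Newton) starting at ψ = 0.5:
  ψ = 0.500: g = -0.2934, g' = -0.838 → ψ = 0.150
  ψ = 0.150: g = -0.0408, g' = -0.677 → ψ = 0.090
Converged at ψ = 0.090.
Compositions from xᵢ = zᵢ/(1+ψ(Kᵢ−1)), yᵢ = Kᵢxᵢ:
  1: x = 0.389, y = 0.796
  2: x = 0.139, y = 0.080
  3: x = 0.471, y = 0.124

x_1 = 0.389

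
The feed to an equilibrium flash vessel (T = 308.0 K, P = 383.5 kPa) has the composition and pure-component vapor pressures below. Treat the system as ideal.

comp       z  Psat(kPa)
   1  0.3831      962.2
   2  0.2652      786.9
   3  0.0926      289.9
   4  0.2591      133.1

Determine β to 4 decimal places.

Raoult's law: Kᵢ = Pᵢˢᵃᵗ/P = Pᵢˢᵃᵗ/383.5.
  K_1 = 962.2/383.5 = 2.508996, K_2 = 786.9/383.5 = 2.051890, K_3 = 289.9/383.5 = 0.755932, K_4 = 133.1/383.5 = 0.347066
Material balance + equilibrium reduce to Σ zᵢ(Kᵢ−1)/(1+β(Kᵢ−1)) = 0.
g(0) = ΣzᵢKᵢ − 1 = 0.6653 and g(1) = 1 − Σzᵢ/Kᵢ = -0.1510, so a root lies in (0, 1).
Newton–Raphson from β = 0.5:
  β = 0.5000: g = 0.23539, g' = -0.6601 → β = 0.8566
  β = 0.8566: g = -0.01357, g' = -0.8248 → β = 0.8402
  β = 0.8402: g = -0.00018, g' = -0.8031 → β = 0.8399
Converged at β = 0.8399.

β = 0.8399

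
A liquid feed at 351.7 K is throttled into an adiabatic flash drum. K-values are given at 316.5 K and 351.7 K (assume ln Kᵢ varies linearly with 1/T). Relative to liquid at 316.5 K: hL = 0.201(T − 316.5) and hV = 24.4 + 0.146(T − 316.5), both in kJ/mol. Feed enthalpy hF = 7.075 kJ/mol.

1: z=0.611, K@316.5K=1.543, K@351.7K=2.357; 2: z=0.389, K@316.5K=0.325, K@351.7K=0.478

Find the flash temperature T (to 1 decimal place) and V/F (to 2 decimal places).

Adiabatic flash: solve Rachford–Rice at each trial T, then check hF = ψ·hV(T) + (1−ψ)·hL(T).
  T = 316.5 K: K = (1.543, 0.325), RR gives ψ = 0.189, H_out = 4.607 kJ/mol
  T = 351.7 K: K = (2.357, 0.478), RR gives ψ = 0.884, H_out = 26.930 kJ/mol
  T = 334.1 K: K = (1.928, 0.398), RR gives ψ = 0.596, H_out = 17.509 kJ/mol
  T = 325.3 K: K = (1.730, 0.361), RR gives ψ = 0.423, H_out = 11.886 kJ/mol
  T = 320.9 K: K = (1.635, 0.343), RR gives ψ = 0.317, H_out = 8.544 kJ/mol
  T = 318.7 K: K = (1.589, 0.334), RR gives ψ = 0.256, H_out = 6.667 kJ/mol
Linear interpolation between T = 318.7 (H_out = 6.667) and T = 320.9 (H_out = 8.544) on hF = 7.075 gives T ≈ 319.2 K, at which ψ = 0.27.

T = 319.2 K, V/F = 0.27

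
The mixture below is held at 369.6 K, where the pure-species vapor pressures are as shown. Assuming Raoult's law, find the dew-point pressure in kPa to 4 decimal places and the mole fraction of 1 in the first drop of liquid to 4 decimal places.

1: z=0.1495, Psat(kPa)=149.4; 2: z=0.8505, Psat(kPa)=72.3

At the dew point ψ → 1, so Σzᵢ/Kᵢ = 1 with Kᵢ = Pᵢˢᵃᵗ/P ⇒ 1/P = Σzᵢ/Pᵢˢᵃᵗ.
1/P = 0.1495/149.4 + 0.8505/72.3 = 0.0127642 ⇒ P = 78.3444 kPa
xᵢ = zᵢP/Pᵢˢᵃᵗ ⇒ x_1 = 0.1495·78.3444/149.4 = 0.0784

Pdew = 78.3444 kPa, x_1 = 0.0784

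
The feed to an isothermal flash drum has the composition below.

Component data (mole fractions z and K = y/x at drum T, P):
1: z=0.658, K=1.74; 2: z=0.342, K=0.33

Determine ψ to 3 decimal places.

ψ = 0.520

Let ψ = V/F and solve Σ zᵢ(Kᵢ−1)/(1+ψ(Kᵢ−1)) = 0.
Feasibility: ΣzᵢKᵢ = 1.258, Σzᵢ/Kᵢ = 1.415 — both > 1, two phases present.
Binary case is linear: z₁(K₁−1)(1+ψ(K₂−1)) + z₂(K₂−1)(1+ψ(K₁−1)) = 0
⇒ ψ = [z₁(K₁−1)+z₂(K₂−1)] / [−(K₁−1)(K₂−1)] = 0.2578/0.4958 = 0.520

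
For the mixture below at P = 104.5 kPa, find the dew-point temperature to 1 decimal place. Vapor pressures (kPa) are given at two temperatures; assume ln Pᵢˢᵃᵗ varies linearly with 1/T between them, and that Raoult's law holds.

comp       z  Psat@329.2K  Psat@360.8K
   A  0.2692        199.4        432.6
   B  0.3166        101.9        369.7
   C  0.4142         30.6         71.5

Dew-point temperature: Σzᵢ·P/Pᵢˢᵃᵗ(T) = 1. Interpolate ln Pᵢˢᵃᵗ = aᵢ + bᵢ/T.
  T = 329.2 K: ΣzᵢP/Pᵢˢᵃᵗ = 1.8803
  T = 360.8 K: ΣzᵢP/Pᵢˢᵃᵗ = 0.7599
  T = 345.0 K: ΣzᵢP/Pᵢˢᵃᵗ = 1.1672
  T = 352.9 K: ΣzᵢP/Pᵢˢᵃᵗ = 0.9366
  T = 348.9 K: ΣzᵢP/Pᵢˢᵃᵗ = 1.0455
  T = 350.9 K: ΣzᵢP/Pᵢˢᵃᵗ = 0.9892
Interpolating between 348.9 K and 350.9 K gives T ≈ 350.5 K.

T = 350.5 K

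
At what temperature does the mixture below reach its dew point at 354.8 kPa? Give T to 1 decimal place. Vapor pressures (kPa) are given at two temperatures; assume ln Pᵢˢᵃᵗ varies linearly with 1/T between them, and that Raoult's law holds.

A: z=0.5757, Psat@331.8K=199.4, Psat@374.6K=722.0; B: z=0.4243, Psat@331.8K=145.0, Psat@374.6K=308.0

T = 362.0 K

Dew-point temperature: Σzᵢ·P/Pᵢˢᵃᵗ(T) = 1. Interpolate ln Pᵢˢᵃᵗ = aᵢ + bᵢ/T.
  T = 331.8 K: ΣzᵢP/Pᵢˢᵃᵗ = 2.0626
  T = 374.6 K: ΣzᵢP/Pᵢˢᵃᵗ = 0.7717
  T = 353.2 K: ΣzᵢP/Pᵢˢᵃᵗ = 1.2140
  T = 363.9 K: ΣzᵢP/Pᵢˢᵃᵗ = 0.9597
  T = 358.5 K: ΣzᵢP/Pᵢˢᵃᵗ = 1.0781
  T = 361.2 K: ΣzᵢP/Pᵢˢᵃᵗ = 1.0166
Interpolating between 361.2 K and 363.9 K gives T ≈ 362.0 K.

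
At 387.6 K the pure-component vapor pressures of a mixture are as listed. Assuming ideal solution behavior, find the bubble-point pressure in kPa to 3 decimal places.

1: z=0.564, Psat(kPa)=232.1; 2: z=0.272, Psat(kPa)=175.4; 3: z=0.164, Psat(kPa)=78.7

At the bubble point ψ → 0, so ΣzᵢKᵢ = 1 with Kᵢ = Pᵢˢᵃᵗ/P ⇒ P = ΣzᵢPᵢˢᵃᵗ.
P = 0.564·232.1 + 0.272·175.4 + 0.164·78.7 = 191.520 kPa

Pbub = 191.520 kPa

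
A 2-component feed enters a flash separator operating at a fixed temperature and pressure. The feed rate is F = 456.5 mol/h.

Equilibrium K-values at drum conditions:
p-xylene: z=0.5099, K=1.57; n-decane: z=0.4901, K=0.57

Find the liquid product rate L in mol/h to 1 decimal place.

Material balance + equilibrium reduce to Σ zᵢ(Kᵢ−1)/(1+V/F(Kᵢ−1)) = 0.
Check two-phase: ΣzᵢKᵢ = 1.0799 > 1 and Σzᵢ/Kᵢ = 1.1846 > 1, so g(0) = 0.0799 > 0 and g(1) = -0.1846 < 0.
Binary case is linear: z₁(K₁−1)(1+V/F(K₂−1)) + z₂(K₂−1)(1+V/F(K₁−1)) = 0
⇒ V/F = [z₁(K₁−1)+z₂(K₂−1)] / [−(K₁−1)(K₂−1)] = 0.07990/0.24510 = 0.3260
Then V = V/F·F = 0.3260·456.5 = 148.8 mol/h and L = F − V = 307.7 mol/h.

L = 307.7 mol/h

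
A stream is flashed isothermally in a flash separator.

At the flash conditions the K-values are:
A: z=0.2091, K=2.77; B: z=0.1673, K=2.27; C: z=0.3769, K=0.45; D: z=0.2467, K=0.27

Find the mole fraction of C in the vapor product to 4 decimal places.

Rachford–Rice: g(V/F) = Σ zᵢ(Kᵢ−1)/(1+V/F(Kᵢ−1)) = 0.
g(0) = ΣzᵢKᵢ − 1 = 0.1952 and g(1) = 1 − Σzᵢ/Kᵢ = -0.9004, so a root lies in (0, 1).
Iterate (Newton) starting at V/F = 0.5:
  V/F = 0.5000: g = -0.24324, g' = -0.8283 → V/F = 0.2063
  V/F = 0.2063: g = -0.00640, g' = -0.8482 → V/F = 0.1988
Converged at V/F = 0.1988.
Compositions from xᵢ = zᵢ/(1+V/F(Kᵢ−1)), yᵢ = Kᵢxᵢ:
  A: x = 0.1547, y = 0.4284
  B: x = 0.1336, y = 0.3032
  C: x = 0.4232, y = 0.1904
  D: x = 0.2886, y = 0.0779

y_C = 0.1904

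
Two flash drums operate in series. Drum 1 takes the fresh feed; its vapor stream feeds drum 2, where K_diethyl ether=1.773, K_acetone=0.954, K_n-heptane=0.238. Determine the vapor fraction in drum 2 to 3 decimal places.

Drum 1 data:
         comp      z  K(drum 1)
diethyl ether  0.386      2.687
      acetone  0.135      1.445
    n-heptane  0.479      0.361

V/F (drum 2) = 0.552

Drum 1:
Material balance + equilibrium reduce to Σ zᵢ(Kᵢ−1)/(1+ψ₁(Kᵢ−1)) = 0.
Check two-phase: ΣzᵢKᵢ = 1.405 > 1 and Σzᵢ/Kᵢ = 1.564 > 1, so g(0) = 0.405 > 0 and g(1) = -0.564 < 0.
Iterate (Newton) starting at ψ₁ = 0.5:
  ψ₁ = 0.500: g = -0.0474, g' = -0.763 → ψ₁ = 0.438
Converged at ψ₁ = 0.438.
Drum-1 compositions:
  diethyl ether: x = 0.222, y = 0.597
  acetone: x = 0.113, y = 0.163
  n-heptane: x = 0.665, y = 0.240
Drum-2 feed = drum-1 vapor: z₂ = (0.5967, 0.1633, 0.2400).
Drum 2:
Newton–Raphson from ψ₂ = 0.3:
  ψ₂ = 0.300: g = 0.1297, g' = -0.470 → ψ₂ = 0.576
  ψ₂ = 0.576: g = -0.0147, g' = -0.614 → ψ₂ = 0.552
Converged at ψ₂ = 0.552.
  diethyl ether: x = 0.418, y = 0.742
  acetone: x = 0.168, y = 0.160
  n-heptane: x = 0.414, y = 0.099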